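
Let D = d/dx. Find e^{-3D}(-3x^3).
- 3 x^{3} + 27 x^{2} - 81 x + 81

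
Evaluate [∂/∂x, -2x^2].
- 4 x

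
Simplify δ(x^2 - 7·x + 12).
\frac{\delta(x - 4) + \delta(x - 3)}{1}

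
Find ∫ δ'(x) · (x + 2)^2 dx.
-4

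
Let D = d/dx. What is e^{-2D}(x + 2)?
x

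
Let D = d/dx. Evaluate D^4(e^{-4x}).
256 e^{- 4 x}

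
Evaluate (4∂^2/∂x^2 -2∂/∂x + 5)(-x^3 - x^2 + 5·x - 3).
- 5 x^{3} + x^{2} + 5 x - 33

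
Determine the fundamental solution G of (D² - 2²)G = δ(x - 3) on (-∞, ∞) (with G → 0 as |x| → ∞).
-\frac{e^{-2|x - 3|}}{4}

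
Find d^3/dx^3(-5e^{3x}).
- 135 e^{3 x}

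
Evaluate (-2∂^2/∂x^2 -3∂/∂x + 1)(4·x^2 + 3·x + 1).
4 x^{2} - 21 x - 24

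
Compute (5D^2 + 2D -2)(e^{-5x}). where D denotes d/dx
113 e^{- 5 x}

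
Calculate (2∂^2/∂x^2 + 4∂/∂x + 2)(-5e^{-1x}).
0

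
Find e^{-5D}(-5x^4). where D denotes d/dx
- 5 x^{4} + 100 x^{3} - 750 x^{2} + 2500 x - 3125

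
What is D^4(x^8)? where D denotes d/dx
1680 x^{4}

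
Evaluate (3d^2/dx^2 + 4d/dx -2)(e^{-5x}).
53 e^{- 5 x}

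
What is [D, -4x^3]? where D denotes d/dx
- 12 x^{2}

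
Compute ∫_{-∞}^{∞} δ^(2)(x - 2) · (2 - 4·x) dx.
0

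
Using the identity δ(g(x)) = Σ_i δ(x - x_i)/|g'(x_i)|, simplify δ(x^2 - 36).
\frac{\delta(x - 6) + \delta(x + 6)}{12}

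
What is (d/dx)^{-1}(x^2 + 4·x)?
\frac{x^{3}}{3} + 2 x^{2}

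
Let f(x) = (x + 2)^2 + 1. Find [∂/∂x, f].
2 x + 4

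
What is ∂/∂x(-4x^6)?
- 24 x^{5}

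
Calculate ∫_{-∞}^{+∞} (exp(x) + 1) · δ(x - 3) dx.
1 + e^{3}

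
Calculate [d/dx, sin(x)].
\cos{\left(x \right)}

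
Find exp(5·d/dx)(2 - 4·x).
- 4 x - 18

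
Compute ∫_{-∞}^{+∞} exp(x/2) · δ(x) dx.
1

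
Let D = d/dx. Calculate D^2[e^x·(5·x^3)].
5 x \left(x^{2} + 6 x + 6\right) e^{x}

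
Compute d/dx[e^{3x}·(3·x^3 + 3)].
9 \left(x^{3} + x^{2} + 1\right) e^{3 x}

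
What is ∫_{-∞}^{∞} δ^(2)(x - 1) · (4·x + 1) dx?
0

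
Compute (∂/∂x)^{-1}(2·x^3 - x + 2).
\frac{x^{4}}{2} - \frac{x^{2}}{2} + 2 x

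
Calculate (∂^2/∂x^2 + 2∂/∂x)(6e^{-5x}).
90 e^{- 5 x}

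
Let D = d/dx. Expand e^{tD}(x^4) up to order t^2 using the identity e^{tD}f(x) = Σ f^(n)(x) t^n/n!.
x^{2} \left(6 t^{2} + 4 t x + x^{2}\right)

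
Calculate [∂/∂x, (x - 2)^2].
2 x - 4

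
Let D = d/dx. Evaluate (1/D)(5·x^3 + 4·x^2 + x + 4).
\frac{5 x^{4}}{4} + \frac{4 x^{3}}{3} + \frac{x^{2}}{2} + 4 x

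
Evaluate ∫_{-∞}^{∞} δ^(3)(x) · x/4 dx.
0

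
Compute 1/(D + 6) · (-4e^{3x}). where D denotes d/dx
- \frac{4 e^{3 x}}{9}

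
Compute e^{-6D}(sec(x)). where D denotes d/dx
\sec{\left(x - 6 \right)}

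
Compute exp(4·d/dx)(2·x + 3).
2 x + 11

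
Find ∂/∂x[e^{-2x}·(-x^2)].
2 x \left(x - 1\right) e^{- 2 x}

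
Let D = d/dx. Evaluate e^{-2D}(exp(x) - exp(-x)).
- e^{2 - x} + e^{x - 2}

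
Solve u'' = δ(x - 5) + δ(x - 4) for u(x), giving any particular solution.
\frac{|x - 5|}{2} + \frac{|x - 4|}{2}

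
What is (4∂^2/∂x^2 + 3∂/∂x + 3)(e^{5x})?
118 e^{5 x}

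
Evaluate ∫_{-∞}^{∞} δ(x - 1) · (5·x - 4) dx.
1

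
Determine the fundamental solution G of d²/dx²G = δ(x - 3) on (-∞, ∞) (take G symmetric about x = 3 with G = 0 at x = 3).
\frac{|x - 3|}{2}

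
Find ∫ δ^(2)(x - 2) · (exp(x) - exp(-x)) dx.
2 \sinh{\left(2 \right)}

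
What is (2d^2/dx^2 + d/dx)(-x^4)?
4 x^{2} \left(- x - 6\right)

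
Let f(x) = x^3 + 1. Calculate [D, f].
3 x^{2}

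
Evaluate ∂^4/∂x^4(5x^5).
600 x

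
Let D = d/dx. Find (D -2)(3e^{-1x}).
- 9 e^{- x}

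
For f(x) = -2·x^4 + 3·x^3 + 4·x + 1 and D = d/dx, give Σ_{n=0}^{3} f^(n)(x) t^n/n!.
t^{3} \left(3 - 8 x\right) - 3 t^{2} x \left(4 x - 3\right) + t \left(- 8 x^{3} + 9 x^{2} + 4\right) - 2 x^{4} + 3 x^{3} + 4 x + 1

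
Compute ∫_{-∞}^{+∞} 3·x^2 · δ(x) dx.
0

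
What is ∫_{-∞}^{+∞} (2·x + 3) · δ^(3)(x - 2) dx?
0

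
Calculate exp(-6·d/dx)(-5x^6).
- 5 x^{6} + 180 x^{5} - 2700 x^{4} + 21600 x^{3} - 97200 x^{2} + 233280 x - 233280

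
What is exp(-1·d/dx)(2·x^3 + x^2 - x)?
x \left(2 x^{2} - 5 x + 3\right)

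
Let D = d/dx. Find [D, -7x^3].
- 21 x^{2}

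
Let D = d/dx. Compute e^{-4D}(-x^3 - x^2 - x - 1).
- x^{3} + 11 x^{2} - 41 x + 51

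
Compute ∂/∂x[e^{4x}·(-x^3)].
x^{2} \left(- 4 x - 3\right) e^{4 x}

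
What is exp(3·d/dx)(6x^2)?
6 x^{2} + 36 x + 54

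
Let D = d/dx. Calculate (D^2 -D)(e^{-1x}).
2 e^{- x}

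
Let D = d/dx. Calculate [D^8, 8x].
64D^{7}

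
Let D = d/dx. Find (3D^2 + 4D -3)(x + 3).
- 3 x - 5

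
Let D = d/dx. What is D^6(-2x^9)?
- 120960 x^{3}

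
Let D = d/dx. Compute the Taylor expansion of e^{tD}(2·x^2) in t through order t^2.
2 t^{2} + 4 t x + 2 x^{2}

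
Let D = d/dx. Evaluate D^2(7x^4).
84 x^{2}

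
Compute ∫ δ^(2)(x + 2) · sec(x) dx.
\left(1 + 2 \tan^{2}{\left(2 \right)}\right) \sec{\left(2 \right)}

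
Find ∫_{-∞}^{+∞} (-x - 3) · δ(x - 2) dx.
-5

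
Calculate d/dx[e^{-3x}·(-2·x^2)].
2 x \left(3 x - 2\right) e^{- 3 x}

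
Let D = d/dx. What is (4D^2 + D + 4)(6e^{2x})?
132 e^{2 x}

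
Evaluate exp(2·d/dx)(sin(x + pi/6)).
\sin{\left(x + \frac{\pi}{6} + 2 \right)}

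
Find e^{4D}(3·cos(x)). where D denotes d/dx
3 \cos{\left(x + 4 \right)}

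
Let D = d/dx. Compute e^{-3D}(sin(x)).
\sin{\left(x - 3 \right)}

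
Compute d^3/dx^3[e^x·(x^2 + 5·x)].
\left(x^{2} + 11 x + 21\right) e^{x}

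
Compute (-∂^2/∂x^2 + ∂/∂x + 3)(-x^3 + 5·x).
- 3 x^{3} - 3 x^{2} + 21 x + 5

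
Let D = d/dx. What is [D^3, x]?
3D^{2}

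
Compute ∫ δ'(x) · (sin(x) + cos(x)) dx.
-1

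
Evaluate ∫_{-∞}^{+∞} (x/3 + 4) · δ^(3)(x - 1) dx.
0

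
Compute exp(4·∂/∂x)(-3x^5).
- 3 x^{5} - 60 x^{4} - 480 x^{3} - 1920 x^{2} - 3840 x - 3072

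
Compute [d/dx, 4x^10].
40 x^{9}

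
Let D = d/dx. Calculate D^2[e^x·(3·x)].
3 \left(x + 2\right) e^{x}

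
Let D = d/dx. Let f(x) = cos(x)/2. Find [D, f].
- \frac{\sin{\left(x \right)}}{2}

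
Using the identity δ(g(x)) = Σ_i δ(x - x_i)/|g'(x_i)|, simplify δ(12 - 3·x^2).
\frac{\delta(x - 2) + \delta(x + 2)}{12}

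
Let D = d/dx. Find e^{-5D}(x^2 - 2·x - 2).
x^{2} - 12 x + 33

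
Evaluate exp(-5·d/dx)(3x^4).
3 x^{4} - 60 x^{3} + 450 x^{2} - 1500 x + 1875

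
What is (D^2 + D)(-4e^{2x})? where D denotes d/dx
- 24 e^{2 x}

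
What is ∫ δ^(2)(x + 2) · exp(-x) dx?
e^{2}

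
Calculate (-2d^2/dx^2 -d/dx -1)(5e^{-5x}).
- 230 e^{- 5 x}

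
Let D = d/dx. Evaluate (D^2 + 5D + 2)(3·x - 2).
6 x + 11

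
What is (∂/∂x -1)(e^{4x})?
3 e^{4 x}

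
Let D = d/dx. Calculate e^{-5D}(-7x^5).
- 7 x^{5} + 175 x^{4} - 1750 x^{3} + 8750 x^{2} - 21875 x + 21875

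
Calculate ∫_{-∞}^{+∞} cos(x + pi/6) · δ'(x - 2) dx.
\sin{\left(\frac{\pi}{6} + 2 \right)}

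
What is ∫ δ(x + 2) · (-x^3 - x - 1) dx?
9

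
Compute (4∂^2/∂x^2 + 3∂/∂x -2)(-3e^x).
- 15 e^{x}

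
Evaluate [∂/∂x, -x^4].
- 4 x^{3}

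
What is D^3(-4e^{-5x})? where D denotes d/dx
500 e^{- 5 x}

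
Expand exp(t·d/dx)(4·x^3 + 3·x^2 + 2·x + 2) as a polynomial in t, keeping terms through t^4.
4 t^{3} + t^{2} \left(12 x + 3\right) + 2 t \left(6 x^{2} + 3 x + 1\right) + 4 x^{3} + 3 x^{2} + 2 x + 2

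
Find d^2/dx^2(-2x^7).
- 84 x^{5}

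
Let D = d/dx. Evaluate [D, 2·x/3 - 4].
\frac{2}{3}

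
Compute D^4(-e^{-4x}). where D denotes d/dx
- 256 e^{- 4 x}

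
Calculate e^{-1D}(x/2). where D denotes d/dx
\frac{x}{2} - \frac{1}{2}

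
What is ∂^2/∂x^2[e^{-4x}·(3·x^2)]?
6 \left(8 x^{2} - 8 x + 1\right) e^{- 4 x}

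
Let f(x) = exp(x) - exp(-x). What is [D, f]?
2 \cosh{\left(x \right)}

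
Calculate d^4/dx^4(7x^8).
11760 x^{4}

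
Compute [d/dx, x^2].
2 x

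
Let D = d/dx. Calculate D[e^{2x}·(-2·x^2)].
4 x \left(- x - 1\right) e^{2 x}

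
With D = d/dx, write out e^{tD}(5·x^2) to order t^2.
5 t^{2} + 10 t x + 5 x^{2}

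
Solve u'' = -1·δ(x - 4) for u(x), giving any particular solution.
-\frac{|x - 4|}{2}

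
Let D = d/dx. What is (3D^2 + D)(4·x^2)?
8 x + 24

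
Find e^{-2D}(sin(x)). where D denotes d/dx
\sin{\left(x - 2 \right)}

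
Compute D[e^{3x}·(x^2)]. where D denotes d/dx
x \left(3 x + 2\right) e^{3 x}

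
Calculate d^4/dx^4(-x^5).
- 120 x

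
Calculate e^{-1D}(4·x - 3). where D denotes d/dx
4 x - 7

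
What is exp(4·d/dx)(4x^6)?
4 x^{6} + 96 x^{5} + 960 x^{4} + 5120 x^{3} + 15360 x^{2} + 24576 x + 16384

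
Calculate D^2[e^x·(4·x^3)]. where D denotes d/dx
4 x \left(x^{2} + 6 x + 6\right) e^{x}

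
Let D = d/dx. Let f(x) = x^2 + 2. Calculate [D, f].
2 x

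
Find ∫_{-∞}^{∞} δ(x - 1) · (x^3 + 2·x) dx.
3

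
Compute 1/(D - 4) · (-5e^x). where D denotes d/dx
\frac{5 e^{x}}{3}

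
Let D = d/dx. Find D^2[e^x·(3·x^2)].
3 \left(x^{2} + 4 x + 2\right) e^{x}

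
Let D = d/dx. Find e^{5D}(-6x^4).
- 6 x^{4} - 120 x^{3} - 900 x^{2} - 3000 x - 3750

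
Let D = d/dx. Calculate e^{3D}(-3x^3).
- 3 x^{3} - 27 x^{2} - 81 x - 81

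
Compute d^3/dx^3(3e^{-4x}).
- 192 e^{- 4 x}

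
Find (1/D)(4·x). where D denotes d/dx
2 x^{2}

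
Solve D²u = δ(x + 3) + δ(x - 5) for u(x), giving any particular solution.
\frac{|x + 3|}{2} + \frac{|x - 5|}{2}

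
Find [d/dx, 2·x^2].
4 x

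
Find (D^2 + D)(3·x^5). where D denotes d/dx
15 x^{3} \left(x + 4\right)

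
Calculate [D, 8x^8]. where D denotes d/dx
64 x^{7}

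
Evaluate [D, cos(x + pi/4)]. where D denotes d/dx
- \sin{\left(x + \frac{\pi}{4} \right)}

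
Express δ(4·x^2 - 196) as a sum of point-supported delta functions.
\frac{\delta(x - 7) + \delta(x + 7)}{56}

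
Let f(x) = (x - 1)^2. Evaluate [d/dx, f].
2 x - 2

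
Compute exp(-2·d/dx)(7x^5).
7 x^{5} - 70 x^{4} + 280 x^{3} - 560 x^{2} + 560 x - 224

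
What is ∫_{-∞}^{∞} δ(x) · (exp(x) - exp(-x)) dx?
0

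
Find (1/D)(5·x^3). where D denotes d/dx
\frac{5 x^{4}}{4}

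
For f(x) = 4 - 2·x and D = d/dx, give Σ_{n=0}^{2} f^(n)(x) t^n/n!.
- 2 t - 2 x + 4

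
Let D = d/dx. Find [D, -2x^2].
- 4 x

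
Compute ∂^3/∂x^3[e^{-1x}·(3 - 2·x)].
\left(2 x - 9\right) e^{- x}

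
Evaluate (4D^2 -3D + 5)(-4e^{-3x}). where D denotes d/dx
- 200 e^{- 3 x}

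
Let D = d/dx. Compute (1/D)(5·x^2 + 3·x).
\frac{5 x^{3}}{3} + \frac{3 x^{2}}{2}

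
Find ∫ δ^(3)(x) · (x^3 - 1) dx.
-6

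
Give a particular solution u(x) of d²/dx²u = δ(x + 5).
\frac{|x + 5|}{2}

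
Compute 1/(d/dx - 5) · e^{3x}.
- \frac{e^{3 x}}{2}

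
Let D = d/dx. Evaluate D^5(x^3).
0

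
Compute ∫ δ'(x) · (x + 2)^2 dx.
-4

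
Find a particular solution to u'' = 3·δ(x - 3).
\frac{3|x - 3|}{2}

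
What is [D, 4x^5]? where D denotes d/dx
20 x^{4}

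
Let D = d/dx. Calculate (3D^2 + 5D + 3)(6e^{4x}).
426 e^{4 x}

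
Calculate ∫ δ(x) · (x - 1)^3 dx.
-1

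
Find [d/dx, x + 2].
1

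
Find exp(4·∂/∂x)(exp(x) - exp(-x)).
2 \sinh{\left(x + 4 \right)}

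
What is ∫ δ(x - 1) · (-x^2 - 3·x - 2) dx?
-6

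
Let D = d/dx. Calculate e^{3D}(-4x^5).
- 4 x^{5} - 60 x^{4} - 360 x^{3} - 1080 x^{2} - 1620 x - 972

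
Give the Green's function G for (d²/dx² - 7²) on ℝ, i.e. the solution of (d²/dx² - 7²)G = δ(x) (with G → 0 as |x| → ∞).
-\frac{e^{-7|x|}}{14}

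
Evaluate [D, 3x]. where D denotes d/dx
3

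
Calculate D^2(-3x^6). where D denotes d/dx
- 90 x^{4}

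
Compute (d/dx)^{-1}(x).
\frac{x^{2}}{2}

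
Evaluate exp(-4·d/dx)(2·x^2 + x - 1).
2 x^{2} - 15 x + 27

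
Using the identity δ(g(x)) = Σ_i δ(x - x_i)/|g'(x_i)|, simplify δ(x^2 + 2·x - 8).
\frac{\delta(x - 2) + \delta(x + 4)}{6}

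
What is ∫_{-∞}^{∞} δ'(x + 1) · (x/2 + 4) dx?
- \frac{1}{2}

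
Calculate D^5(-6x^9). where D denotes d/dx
- 90720 x^{4}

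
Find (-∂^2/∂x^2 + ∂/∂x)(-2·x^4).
8 x^{2} \left(3 - x\right)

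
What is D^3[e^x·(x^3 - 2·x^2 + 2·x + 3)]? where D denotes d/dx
\left(x^{3} + 7 x^{2} + 8 x + 3\right) e^{x}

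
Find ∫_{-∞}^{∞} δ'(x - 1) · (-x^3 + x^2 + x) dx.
0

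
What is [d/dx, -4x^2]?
- 8 x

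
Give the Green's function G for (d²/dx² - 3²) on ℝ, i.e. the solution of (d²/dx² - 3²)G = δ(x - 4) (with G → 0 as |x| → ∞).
-\frac{e^{-3|x - 4|}}{6}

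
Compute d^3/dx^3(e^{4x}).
64 e^{4 x}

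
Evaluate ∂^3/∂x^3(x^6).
120 x^{3}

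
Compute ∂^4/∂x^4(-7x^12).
- 83160 x^{8}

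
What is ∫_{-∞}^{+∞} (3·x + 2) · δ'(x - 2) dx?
-3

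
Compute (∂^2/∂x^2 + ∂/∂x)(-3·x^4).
12 x^{2} \left(- x - 3\right)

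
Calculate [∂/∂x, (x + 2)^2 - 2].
2 x + 4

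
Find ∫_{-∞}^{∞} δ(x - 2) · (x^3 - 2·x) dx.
4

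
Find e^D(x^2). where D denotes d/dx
x^{2} + 2 x + 1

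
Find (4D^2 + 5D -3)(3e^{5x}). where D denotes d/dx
366 e^{5 x}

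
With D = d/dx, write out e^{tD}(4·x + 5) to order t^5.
4 t + 4 x + 5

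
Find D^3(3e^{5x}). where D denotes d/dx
375 e^{5 x}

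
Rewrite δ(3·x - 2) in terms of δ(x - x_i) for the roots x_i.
\frac{\delta(x - 2/3)}{3}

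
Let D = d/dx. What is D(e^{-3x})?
- 3 e^{- 3 x}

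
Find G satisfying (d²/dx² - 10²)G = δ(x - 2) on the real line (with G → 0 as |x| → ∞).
-\frac{e^{-10|x - 2|}}{20}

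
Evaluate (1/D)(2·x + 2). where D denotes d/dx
x^{2} + 2 x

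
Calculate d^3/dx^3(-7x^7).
- 1470 x^{4}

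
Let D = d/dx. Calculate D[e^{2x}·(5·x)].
\left(10 x + 5\right) e^{2 x}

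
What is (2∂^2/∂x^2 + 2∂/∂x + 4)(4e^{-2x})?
32 e^{- 2 x}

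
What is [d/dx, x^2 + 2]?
2 x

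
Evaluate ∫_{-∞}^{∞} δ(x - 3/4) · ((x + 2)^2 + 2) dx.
\frac{153}{16}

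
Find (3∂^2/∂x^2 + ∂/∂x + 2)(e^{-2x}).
12 e^{- 2 x}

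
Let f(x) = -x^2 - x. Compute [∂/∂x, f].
- 2 x - 1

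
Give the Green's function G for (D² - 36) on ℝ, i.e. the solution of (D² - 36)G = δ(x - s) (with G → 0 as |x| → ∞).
-\frac{e^{-6|x-s|}}{12}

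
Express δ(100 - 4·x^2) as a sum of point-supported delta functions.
\frac{\delta(x - 5) + \delta(x + 5)}{40}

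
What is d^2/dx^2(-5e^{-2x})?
- 20 e^{- 2 x}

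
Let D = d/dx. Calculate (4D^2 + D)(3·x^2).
6 x + 24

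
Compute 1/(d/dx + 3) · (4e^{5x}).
\frac{e^{5 x}}{2}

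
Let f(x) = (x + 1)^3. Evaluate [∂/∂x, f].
3 \left(x + 1\right)^{2}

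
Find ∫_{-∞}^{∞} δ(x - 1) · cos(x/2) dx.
\cos{\left(\frac{1}{2} \right)}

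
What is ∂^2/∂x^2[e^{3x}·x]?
\left(9 x + 6\right) e^{3 x}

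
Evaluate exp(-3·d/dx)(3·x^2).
3 x^{2} - 18 x + 27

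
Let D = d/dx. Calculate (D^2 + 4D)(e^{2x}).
12 e^{2 x}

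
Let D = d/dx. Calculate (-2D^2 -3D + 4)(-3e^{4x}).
120 e^{4 x}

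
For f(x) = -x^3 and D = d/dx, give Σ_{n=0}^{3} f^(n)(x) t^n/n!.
- t^{3} - 3 t^{2} x - 3 t x^{2} - x^{3}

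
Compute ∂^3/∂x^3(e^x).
e^{x}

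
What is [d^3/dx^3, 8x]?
24\frac{d^{2}}{dx^{2}}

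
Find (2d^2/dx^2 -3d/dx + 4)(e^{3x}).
13 e^{3 x}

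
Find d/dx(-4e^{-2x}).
8 e^{- 2 x}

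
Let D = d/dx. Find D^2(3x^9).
216 x^{7}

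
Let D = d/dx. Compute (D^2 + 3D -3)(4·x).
12 - 12 x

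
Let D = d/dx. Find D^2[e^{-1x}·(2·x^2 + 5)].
\left(2 x^{2} - 8 x + 9\right) e^{- x}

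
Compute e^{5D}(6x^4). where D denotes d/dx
6 x^{4} + 120 x^{3} + 900 x^{2} + 3000 x + 3750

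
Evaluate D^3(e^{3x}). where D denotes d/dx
27 e^{3 x}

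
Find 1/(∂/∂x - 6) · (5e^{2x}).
- \frac{5 e^{2 x}}{4}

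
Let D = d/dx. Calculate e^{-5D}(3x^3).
3 x^{3} - 45 x^{2} + 225 x - 375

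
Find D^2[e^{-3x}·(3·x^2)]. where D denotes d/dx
3 \left(9 x^{2} - 12 x + 2\right) e^{- 3 x}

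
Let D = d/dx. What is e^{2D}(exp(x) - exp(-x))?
2 \sinh{\left(x + 2 \right)}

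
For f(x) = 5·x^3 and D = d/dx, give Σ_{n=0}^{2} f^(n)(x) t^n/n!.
5 x \left(3 t^{2} + 3 t x + x^{2}\right)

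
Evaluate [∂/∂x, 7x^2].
14 x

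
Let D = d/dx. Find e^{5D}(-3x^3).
- 3 x^{3} - 45 x^{2} - 225 x - 375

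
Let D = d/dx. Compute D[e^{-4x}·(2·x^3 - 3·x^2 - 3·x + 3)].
\left(- 8 x^{3} + 18 x^{2} + 6 x - 15\right) e^{- 4 x}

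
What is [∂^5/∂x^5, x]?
5\frac{d^{4}}{dx^{4}}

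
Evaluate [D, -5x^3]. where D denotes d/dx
- 15 x^{2}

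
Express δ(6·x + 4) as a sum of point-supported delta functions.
\frac{\delta(x + 2/3)}{6}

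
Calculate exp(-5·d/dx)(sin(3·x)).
\sin{\left(3 x - 15 \right)}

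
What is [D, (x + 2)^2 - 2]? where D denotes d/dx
2 x + 4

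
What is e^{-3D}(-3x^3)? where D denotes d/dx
- 3 x^{3} + 27 x^{2} - 81 x + 81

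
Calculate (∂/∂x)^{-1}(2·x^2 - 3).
\frac{2 x^{3}}{3} - 3 x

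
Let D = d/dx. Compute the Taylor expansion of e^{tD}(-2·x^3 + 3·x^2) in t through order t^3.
- 2 t^{3} - t^{2} \left(6 x - 3\right) - 6 t x \left(x - 1\right) - 2 x^{3} + 3 x^{2}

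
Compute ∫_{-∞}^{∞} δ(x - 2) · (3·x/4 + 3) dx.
\frac{9}{2}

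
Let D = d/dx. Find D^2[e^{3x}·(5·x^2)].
\left(45 x^{2} + 60 x + 10\right) e^{3 x}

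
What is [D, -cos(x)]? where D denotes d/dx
\sin{\left(x \right)}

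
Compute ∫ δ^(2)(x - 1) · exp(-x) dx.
e^{-1}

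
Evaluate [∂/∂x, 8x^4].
32 x^{3}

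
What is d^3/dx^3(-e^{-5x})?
125 e^{- 5 x}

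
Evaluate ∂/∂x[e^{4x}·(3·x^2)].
6 x \left(2 x + 1\right) e^{4 x}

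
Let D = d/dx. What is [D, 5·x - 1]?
5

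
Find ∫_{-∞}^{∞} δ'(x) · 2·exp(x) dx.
-2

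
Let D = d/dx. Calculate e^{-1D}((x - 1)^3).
x^{3} - 6 x^{2} + 12 x - 8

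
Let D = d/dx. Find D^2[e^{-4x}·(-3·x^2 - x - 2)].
2 \left(- 24 x^{2} + 16 x - 15\right) e^{- 4 x}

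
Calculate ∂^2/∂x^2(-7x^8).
- 392 x^{6}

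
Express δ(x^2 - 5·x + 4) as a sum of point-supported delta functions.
\frac{\delta(x - 4) + \delta(x - 1)}{3}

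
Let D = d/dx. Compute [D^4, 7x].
28D^{3}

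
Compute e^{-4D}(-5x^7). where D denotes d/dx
- 5 x^{7} + 140 x^{6} - 1680 x^{5} + 11200 x^{4} - 44800 x^{3} + 107520 x^{2} - 143360 x + 81920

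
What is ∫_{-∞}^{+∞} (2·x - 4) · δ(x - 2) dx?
0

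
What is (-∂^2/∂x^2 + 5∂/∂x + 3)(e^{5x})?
3 e^{5 x}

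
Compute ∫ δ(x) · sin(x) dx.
0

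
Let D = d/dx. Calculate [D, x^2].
2 x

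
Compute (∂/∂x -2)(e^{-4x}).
- 6 e^{- 4 x}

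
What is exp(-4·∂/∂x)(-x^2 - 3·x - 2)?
- x^{2} + 5 x - 6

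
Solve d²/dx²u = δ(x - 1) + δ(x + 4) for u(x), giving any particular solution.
\frac{|x - 1|}{2} + \frac{|x + 4|}{2}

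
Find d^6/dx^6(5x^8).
100800 x^{2}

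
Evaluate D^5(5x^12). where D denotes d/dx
475200 x^{7}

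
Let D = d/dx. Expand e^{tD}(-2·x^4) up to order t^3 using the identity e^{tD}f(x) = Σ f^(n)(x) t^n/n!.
2 x \left(- 4 t^{3} - 6 t^{2} x - 4 t x^{2} - x^{3}\right)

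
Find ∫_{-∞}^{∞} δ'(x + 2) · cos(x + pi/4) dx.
\cos{\left(\frac{\pi}{4} + 2 \right)}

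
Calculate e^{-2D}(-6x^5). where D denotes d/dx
- 6 x^{5} + 60 x^{4} - 240 x^{3} + 480 x^{2} - 480 x + 192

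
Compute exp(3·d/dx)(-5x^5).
- 5 x^{5} - 75 x^{4} - 450 x^{3} - 1350 x^{2} - 2025 x - 1215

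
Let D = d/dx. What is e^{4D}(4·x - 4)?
4 x + 12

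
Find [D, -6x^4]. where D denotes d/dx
- 24 x^{3}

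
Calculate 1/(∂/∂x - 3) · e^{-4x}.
- \frac{e^{- 4 x}}{7}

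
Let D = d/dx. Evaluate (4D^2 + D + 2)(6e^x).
42 e^{x}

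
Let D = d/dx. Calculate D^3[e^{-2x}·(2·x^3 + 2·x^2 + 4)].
4 \left(- 4 x^{3} + 14 x^{2} - 6 x - 11\right) e^{- 2 x}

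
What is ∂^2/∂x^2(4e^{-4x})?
64 e^{- 4 x}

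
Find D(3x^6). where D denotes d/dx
18 x^{5}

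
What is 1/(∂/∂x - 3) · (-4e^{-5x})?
\frac{e^{- 5 x}}{2}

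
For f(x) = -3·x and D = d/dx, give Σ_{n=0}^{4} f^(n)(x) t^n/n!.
- 3 t - 3 x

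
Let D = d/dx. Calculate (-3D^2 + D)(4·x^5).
20 x^{3} \left(x - 12\right)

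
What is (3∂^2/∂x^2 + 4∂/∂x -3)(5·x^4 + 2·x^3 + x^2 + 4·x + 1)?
- 15 x^{4} + 74 x^{3} + 201 x^{2} + 32 x + 19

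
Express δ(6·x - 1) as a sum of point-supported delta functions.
\frac{\delta(x - 1/6)}{6}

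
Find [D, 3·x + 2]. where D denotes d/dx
3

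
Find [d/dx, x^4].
4 x^{3}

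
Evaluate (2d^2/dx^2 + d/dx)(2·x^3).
6 x \left(x + 4\right)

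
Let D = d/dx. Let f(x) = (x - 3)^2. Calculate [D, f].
2 x - 6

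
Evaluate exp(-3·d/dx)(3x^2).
3 x^{2} - 18 x + 27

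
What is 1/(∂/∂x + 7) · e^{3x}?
\frac{e^{3 x}}{10}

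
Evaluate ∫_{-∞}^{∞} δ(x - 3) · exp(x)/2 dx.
\frac{e^{3}}{2}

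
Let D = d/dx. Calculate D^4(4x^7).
3360 x^{3}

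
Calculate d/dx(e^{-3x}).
- 3 e^{- 3 x}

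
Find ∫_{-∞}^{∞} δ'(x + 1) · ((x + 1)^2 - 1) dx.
0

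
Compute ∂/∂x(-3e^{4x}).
- 12 e^{4 x}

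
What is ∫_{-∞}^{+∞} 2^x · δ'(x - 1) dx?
- \log{\left(4 \right)}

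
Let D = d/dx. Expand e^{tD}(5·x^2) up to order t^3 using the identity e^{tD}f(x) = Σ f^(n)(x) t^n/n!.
5 t^{2} + 10 t x + 5 x^{2}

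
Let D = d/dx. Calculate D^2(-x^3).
- 6 x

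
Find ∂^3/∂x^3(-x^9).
- 504 x^{6}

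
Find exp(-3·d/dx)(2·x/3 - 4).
\frac{2 x}{3} - 6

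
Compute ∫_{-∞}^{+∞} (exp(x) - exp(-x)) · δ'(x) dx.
-2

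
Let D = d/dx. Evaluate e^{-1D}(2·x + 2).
2 x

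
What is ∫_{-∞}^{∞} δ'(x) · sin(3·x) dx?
-3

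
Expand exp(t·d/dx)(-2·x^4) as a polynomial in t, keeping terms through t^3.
2 x \left(- 4 t^{3} - 6 t^{2} x - 4 t x^{2} - x^{3}\right)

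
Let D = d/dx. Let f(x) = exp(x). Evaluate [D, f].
e^{x}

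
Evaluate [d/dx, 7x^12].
84 x^{11}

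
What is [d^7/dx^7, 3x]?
21\frac{d^{6}}{dx^{6}}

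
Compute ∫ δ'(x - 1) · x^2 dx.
-2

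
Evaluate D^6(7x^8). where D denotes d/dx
141120 x^{2}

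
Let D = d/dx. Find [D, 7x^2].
14 x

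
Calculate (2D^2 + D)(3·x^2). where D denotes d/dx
6 x + 12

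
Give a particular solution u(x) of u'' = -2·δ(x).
-|x|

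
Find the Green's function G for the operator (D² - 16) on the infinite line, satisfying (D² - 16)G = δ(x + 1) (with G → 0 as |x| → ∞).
-\frac{e^{-4|x + 1|}}{8}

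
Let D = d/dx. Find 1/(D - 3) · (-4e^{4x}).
- 4 e^{4 x}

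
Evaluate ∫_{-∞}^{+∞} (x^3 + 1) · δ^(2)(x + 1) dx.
-6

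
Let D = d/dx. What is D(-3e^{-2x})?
6 e^{- 2 x}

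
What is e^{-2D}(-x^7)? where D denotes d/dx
- x^{7} + 14 x^{6} - 84 x^{5} + 280 x^{4} - 560 x^{3} + 672 x^{2} - 448 x + 128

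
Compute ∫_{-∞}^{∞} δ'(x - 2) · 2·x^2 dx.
-8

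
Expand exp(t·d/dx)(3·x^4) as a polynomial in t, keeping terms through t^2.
3 x^{2} \left(6 t^{2} + 4 t x + x^{2}\right)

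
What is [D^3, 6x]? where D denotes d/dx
18D^{2}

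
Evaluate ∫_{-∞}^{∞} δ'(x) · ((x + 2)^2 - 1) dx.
-4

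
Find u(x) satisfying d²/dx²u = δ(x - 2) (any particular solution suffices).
\frac{|x - 2|}{2}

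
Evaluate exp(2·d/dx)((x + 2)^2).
x^{2} + 8 x + 16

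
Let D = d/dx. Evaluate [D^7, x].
7D^{6}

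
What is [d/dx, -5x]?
-5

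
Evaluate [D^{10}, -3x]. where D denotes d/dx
-30D^{9}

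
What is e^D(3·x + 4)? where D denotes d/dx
3 x + 7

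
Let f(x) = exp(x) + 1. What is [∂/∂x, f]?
e^{x}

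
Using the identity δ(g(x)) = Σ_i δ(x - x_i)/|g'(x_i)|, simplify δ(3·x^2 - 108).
\frac{\delta(x - 6) + \delta(x + 6)}{36}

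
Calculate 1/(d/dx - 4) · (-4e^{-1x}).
\frac{4 e^{- x}}{5}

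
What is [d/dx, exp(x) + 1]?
e^{x}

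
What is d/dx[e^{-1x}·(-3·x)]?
3 \left(x - 1\right) e^{- x}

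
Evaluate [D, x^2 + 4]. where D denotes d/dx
2 x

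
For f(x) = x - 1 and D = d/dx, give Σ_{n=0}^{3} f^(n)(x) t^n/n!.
t + x - 1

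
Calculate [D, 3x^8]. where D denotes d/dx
24 x^{7}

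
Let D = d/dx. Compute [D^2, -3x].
-6D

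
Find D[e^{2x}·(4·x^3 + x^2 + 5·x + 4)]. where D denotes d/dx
\left(8 x^{3} + 14 x^{2} + 12 x + 13\right) e^{2 x}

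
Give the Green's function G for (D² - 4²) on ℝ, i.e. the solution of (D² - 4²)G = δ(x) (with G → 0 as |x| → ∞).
-\frac{e^{-4|x|}}{8}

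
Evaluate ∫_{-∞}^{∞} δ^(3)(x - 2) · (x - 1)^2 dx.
0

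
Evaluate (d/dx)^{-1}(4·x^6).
\frac{4 x^{7}}{7}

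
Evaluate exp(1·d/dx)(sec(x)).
\sec{\left(x + 1 \right)}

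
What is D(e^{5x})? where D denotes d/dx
5 e^{5 x}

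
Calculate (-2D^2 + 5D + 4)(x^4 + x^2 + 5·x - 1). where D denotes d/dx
4 x^{4} + 20 x^{3} - 20 x^{2} + 30 x + 17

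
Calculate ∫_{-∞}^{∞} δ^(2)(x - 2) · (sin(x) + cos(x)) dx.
- \sin{\left(2 \right)} - \cos{\left(2 \right)}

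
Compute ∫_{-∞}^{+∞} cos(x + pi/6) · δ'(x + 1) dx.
\cos{\left(1 + \frac{\pi}{3} \right)}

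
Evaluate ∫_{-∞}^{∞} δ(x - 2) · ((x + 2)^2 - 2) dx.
14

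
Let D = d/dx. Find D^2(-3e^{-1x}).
- 3 e^{- x}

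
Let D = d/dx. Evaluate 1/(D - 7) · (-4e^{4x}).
\frac{4 e^{4 x}}{3}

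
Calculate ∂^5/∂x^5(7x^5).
840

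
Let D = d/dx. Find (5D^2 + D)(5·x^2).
10 x + 50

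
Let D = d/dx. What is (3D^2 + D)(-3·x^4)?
12 x^{2} \left(- x - 9\right)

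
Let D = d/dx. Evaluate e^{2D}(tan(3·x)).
\tan{\left(3 x + 6 \right)}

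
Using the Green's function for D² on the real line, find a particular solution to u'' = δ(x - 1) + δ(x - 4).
\frac{|x - 1|}{2} + \frac{|x - 4|}{2}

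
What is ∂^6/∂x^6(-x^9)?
- 60480 x^{3}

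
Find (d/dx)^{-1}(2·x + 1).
x^{2} + x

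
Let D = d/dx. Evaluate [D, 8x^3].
24 x^{2}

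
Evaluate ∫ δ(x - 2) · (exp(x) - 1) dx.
-1 + e^{2}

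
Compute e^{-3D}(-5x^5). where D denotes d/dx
- 5 x^{5} + 75 x^{4} - 450 x^{3} + 1350 x^{2} - 2025 x + 1215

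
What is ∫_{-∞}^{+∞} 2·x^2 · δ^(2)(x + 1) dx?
4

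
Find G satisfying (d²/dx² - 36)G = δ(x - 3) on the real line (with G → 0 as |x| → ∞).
-\frac{e^{-6|x - 3|}}{12}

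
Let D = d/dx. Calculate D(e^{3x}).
3 e^{3 x}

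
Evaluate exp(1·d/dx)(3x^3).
3 x^{3} + 9 x^{2} + 9 x + 3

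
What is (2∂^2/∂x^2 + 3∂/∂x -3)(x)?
3 - 3 x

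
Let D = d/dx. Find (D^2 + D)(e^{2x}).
6 e^{2 x}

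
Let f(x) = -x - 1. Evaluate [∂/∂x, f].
-1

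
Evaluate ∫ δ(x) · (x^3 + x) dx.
0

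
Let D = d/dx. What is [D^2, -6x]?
-12D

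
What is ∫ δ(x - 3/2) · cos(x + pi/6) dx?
\cos{\left(\frac{\pi}{6} + \frac{3}{2} \right)}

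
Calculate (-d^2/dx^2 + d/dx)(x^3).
3 x \left(x - 2\right)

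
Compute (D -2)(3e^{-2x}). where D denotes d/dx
- 12 e^{- 2 x}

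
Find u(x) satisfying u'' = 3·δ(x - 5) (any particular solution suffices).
\frac{3|x - 5|}{2}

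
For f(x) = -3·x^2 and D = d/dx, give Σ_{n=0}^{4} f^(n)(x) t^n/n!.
- 3 t^{2} - 6 t x - 3 x^{2}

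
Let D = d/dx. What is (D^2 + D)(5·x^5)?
25 x^{3} \left(x + 4\right)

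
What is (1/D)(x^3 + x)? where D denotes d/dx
\frac{x^{4}}{4} + \frac{x^{2}}{2}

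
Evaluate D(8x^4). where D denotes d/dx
32 x^{3}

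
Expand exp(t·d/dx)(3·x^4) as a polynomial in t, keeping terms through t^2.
3 x^{2} \left(6 t^{2} + 4 t x + x^{2}\right)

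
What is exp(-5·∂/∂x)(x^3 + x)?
x^{3} - 15 x^{2} + 76 x - 130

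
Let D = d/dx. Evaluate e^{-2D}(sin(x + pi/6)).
\sin{\left(x - 2 + \frac{\pi}{6} \right)}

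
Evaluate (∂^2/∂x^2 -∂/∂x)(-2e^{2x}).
- 4 e^{2 x}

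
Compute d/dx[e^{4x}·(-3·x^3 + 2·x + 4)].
\left(- 12 x^{3} - 9 x^{2} + 8 x + 18\right) e^{4 x}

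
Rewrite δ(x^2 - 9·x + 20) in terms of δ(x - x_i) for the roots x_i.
\frac{\delta(x - 4) + \delta(x - 5)}{1}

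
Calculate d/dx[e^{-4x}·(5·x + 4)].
\left(- 20 x - 11\right) e^{- 4 x}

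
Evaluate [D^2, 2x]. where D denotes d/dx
4D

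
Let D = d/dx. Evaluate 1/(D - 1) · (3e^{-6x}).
- \frac{3 e^{- 6 x}}{7}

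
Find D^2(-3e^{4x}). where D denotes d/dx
- 48 e^{4 x}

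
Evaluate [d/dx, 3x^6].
18 x^{5}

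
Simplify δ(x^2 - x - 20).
\frac{\delta(x - 5) + \delta(x + 4)}{9}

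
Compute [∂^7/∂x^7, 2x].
14\frac{d^{6}}{dx^{6}}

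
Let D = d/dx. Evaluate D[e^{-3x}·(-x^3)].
3 x^{2} \left(x - 1\right) e^{- 3 x}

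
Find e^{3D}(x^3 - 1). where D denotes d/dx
x^{3} + 9 x^{2} + 27 x + 26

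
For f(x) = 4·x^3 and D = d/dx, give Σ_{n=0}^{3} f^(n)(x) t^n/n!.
4 t^{3} + 12 t^{2} x + 12 t x^{2} + 4 x^{3}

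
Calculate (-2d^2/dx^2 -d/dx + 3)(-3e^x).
0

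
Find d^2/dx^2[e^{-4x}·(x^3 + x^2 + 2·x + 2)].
2 \left(8 x^{3} - 4 x^{2} + 11 x + 9\right) e^{- 4 x}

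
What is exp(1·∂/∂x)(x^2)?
x^{2} + 2 x + 1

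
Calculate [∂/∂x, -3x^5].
- 15 x^{4}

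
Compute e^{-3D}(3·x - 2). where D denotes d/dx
3 x - 11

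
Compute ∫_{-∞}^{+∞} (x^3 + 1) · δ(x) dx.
1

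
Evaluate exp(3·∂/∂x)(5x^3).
5 x^{3} + 45 x^{2} + 135 x + 135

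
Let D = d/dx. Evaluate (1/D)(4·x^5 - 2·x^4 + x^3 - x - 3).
\frac{2 x^{6}}{3} - \frac{2 x^{5}}{5} + \frac{x^{4}}{4} - \frac{x^{2}}{2} - 3 x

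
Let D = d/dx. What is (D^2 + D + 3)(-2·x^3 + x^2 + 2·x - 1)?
- 6 x^{3} - 3 x^{2} - 4 x + 1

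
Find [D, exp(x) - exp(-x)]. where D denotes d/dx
2 \cosh{\left(x \right)}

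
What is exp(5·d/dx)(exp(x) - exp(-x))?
2 \sinh{\left(x + 5 \right)}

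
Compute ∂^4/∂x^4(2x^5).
240 x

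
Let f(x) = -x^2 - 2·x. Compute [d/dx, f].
- 2 x - 2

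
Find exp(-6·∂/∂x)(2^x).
2^{x - 6}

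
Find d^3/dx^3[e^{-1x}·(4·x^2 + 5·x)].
\left(- 4 x^{2} + 19 x - 9\right) e^{- x}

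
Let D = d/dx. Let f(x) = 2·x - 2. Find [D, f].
2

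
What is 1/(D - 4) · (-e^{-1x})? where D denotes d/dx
\frac{e^{- x}}{5}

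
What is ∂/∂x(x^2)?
2 x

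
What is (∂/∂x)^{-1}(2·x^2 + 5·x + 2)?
\frac{2 x^{3}}{3} + \frac{5 x^{2}}{2} + 2 x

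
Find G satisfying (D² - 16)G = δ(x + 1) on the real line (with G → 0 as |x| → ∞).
-\frac{e^{-4|x + 1|}}{8}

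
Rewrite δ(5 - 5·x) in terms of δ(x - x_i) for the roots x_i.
\frac{\delta(x - 1)}{5}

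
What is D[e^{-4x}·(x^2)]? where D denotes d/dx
2 x \left(1 - 2 x\right) e^{- 4 x}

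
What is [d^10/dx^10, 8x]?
80\frac{d^{9}}{dx^{9}}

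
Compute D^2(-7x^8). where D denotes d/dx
- 392 x^{6}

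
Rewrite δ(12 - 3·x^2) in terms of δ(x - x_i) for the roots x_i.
\frac{\delta(x - 2) + \delta(x + 2)}{12}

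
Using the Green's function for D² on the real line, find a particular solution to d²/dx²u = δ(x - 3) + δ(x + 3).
\frac{|x - 3|}{2} + \frac{|x + 3|}{2}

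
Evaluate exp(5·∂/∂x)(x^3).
x^{3} + 15 x^{2} + 75 x + 125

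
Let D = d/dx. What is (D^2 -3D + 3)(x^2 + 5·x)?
3 x^{2} + 9 x - 13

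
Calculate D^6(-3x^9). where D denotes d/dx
- 181440 x^{3}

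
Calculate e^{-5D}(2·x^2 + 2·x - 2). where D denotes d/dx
2 x^{2} - 18 x + 38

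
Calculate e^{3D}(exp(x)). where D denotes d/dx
e^{x + 3}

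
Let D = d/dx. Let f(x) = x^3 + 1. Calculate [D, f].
3 x^{2}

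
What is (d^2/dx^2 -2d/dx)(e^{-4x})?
24 e^{- 4 x}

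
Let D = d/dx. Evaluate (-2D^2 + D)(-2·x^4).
8 x^{2} \left(6 - x\right)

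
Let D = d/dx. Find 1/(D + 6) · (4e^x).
\frac{4 e^{x}}{7}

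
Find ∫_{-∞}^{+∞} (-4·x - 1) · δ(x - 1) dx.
-5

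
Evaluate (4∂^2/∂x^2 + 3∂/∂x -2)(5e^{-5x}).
415 e^{- 5 x}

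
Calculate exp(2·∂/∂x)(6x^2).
6 x^{2} + 24 x + 24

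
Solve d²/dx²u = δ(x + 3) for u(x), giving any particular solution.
\frac{|x + 3|}{2}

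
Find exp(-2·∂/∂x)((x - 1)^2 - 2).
x^{2} - 6 x + 7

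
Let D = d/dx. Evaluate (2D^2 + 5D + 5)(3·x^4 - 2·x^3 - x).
15 x^{4} + 50 x^{3} + 42 x^{2} - 29 x - 5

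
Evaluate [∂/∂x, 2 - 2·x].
-2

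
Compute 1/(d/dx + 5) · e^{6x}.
\frac{e^{6 x}}{11}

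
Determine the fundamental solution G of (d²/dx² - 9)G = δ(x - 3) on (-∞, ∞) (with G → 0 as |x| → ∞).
-\frac{e^{-3|x - 3|}}{6}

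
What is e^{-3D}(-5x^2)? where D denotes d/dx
- 5 x^{2} + 30 x - 45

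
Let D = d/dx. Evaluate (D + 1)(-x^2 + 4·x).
- x^{2} + 2 x + 4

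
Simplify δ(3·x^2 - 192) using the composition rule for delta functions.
\frac{\delta(x - 8) + \delta(x + 8)}{48}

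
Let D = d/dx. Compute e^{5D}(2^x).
2^{x + 5}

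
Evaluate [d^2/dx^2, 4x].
8\frac{d}{dx}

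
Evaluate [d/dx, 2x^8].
16 x^{7}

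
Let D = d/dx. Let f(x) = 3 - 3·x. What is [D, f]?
-3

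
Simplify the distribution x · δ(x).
0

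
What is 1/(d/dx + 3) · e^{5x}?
\frac{e^{5 x}}{8}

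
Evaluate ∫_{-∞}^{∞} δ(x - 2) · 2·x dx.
4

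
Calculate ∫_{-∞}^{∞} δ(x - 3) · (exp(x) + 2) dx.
2 + e^{3}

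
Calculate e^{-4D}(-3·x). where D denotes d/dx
12 - 3 x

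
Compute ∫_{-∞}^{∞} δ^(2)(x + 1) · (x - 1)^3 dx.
-12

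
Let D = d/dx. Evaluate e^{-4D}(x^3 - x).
x^{3} - 12 x^{2} + 47 x - 60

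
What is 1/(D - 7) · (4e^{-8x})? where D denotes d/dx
- \frac{4 e^{- 8 x}}{15}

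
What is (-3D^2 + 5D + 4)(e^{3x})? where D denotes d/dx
- 8 e^{3 x}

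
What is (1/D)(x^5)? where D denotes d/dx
\frac{x^{6}}{6}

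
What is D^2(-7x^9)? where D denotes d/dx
- 504 x^{7}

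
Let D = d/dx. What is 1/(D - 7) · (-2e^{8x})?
- 2 e^{8 x}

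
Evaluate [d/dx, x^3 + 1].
3 x^{2}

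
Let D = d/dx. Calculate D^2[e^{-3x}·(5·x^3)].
15 x \left(3 x^{2} - 6 x + 2\right) e^{- 3 x}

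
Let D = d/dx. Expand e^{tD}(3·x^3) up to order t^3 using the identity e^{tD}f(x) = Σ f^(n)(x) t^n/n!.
3 t^{3} + 9 t^{2} x + 9 t x^{2} + 3 x^{3}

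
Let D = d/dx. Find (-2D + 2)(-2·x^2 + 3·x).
- 4 x^{2} + 14 x - 6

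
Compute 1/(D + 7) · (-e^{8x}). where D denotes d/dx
- \frac{e^{8 x}}{15}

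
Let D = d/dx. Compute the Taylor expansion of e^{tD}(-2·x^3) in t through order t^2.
2 x \left(- 3 t^{2} - 3 t x - x^{2}\right)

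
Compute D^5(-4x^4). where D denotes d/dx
0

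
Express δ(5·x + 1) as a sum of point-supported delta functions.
\frac{\delta(x + 1/5)}{5}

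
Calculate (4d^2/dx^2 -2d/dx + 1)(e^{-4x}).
73 e^{- 4 x}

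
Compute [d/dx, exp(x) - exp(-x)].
2 \cosh{\left(x \right)}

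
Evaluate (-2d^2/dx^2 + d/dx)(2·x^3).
6 x \left(x - 4\right)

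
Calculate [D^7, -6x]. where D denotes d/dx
-42D^{6}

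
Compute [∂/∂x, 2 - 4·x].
-4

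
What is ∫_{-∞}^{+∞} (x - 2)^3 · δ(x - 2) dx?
0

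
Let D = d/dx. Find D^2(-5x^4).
- 60 x^{2}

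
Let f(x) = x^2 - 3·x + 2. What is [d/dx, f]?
2 x - 3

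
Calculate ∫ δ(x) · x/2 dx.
0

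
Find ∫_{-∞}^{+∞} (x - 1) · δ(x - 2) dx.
1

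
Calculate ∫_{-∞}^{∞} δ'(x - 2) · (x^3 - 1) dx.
-12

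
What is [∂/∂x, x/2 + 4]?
\frac{1}{2}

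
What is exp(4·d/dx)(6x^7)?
6 x^{7} + 168 x^{6} + 2016 x^{5} + 13440 x^{4} + 53760 x^{3} + 129024 x^{2} + 172032 x + 98304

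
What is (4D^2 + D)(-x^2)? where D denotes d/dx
- 2 x - 8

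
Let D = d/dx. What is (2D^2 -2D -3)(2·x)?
- 6 x - 4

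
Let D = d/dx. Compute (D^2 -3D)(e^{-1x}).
4 e^{- x}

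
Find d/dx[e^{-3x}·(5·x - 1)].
\left(8 - 15 x\right) e^{- 3 x}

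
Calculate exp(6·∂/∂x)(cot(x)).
\cot{\left(x + 6 \right)}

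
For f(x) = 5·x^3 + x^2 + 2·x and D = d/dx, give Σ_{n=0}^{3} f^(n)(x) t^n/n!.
5 t^{3} + t^{2} \left(15 x + 1\right) + t \left(15 x^{2} + 2 x + 2\right) + 5 x^{3} + x^{2} + 2 x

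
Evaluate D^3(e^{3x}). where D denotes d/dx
27 e^{3 x}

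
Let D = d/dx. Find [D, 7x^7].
49 x^{6}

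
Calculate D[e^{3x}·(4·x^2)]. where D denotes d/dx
4 x \left(3 x + 2\right) e^{3 x}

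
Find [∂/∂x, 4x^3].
12 x^{2}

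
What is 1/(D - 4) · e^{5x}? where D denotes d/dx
e^{5 x}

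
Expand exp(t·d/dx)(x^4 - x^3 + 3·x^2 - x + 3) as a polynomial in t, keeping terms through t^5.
t^{4} + t^{3} \left(4 x - 1\right) + 3 t^{2} \left(2 x^{2} - x + 1\right) + t \left(4 x^{3} - 3 x^{2} + 6 x - 1\right) + x^{4} - x^{3} + 3 x^{2} - x + 3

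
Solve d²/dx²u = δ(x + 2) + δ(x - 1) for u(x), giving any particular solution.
\frac{|x + 2|}{2} + \frac{|x - 1|}{2}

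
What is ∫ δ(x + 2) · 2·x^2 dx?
8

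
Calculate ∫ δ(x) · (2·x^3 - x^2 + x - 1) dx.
-1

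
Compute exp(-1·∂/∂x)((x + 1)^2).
x^{2}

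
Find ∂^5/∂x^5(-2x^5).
-240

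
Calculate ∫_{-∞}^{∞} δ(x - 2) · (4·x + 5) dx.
13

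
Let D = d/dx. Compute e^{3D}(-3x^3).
- 3 x^{3} - 27 x^{2} - 81 x - 81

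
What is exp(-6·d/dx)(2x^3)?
2 x^{3} - 36 x^{2} + 216 x - 432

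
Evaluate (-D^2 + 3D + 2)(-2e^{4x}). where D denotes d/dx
4 e^{4 x}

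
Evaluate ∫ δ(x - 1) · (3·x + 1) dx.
4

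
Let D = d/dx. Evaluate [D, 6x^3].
18 x^{2}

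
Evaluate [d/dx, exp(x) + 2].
e^{x}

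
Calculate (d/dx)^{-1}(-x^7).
- \frac{x^{8}}{8}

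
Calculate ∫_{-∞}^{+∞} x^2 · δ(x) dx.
0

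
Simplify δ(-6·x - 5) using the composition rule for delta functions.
\frac{\delta(x + 5/6)}{6}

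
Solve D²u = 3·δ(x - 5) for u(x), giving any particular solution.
\frac{3|x - 5|}{2}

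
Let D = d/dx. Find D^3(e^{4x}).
64 e^{4 x}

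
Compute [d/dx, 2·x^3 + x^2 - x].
6 x^{2} + 2 x - 1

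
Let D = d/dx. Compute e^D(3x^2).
3 x^{2} + 6 x + 3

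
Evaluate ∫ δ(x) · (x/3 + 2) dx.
2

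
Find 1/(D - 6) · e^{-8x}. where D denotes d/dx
- \frac{e^{- 8 x}}{14}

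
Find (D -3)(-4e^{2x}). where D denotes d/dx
4 e^{2 x}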